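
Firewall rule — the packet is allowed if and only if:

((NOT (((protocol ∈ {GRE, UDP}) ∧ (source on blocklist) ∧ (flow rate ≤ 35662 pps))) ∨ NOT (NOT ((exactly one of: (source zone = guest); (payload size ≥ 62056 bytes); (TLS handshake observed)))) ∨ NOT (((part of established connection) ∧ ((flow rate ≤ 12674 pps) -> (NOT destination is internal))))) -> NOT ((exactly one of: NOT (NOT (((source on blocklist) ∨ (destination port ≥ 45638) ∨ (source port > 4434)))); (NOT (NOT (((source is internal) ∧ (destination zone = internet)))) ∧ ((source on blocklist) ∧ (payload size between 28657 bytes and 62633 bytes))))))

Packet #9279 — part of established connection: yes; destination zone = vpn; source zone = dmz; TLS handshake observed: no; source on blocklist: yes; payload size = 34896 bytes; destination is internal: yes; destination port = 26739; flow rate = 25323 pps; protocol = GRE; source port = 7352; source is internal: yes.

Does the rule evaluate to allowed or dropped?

Atomic conditions:
  protocol ∈ {GRE, UDP}: GRE is in the set → true
  source on blocklist: yes → true
  flow rate ≤ 35662 pps: 25323 ≤ 35662 is true
  source zone = guest: dmz == guest is false
  payload size ≥ 62056 bytes: 34896 ≥ 62056 is false
  TLS handshake observed: no → false
  part of established connection: yes → true
  flow rate ≤ 12674 pps: 25323 ≤ 12674 is false
  NOT destination is internal: yes → false
  destination port ≥ 45638: 26739 ≥ 45638 is false
  source port > 4434: 7352 > 4434 is true
  source is internal: yes → true
  destination zone = internet: vpn == internet is false
  payload size between 28657 bytes and 62633 bytes: 34896 in [28657, 62633] is true
Combine:
[1.1.1] true AND true AND true = true
[1.1] NOT true = false
[1.2.1.1] exactly-one(false, false, false) = false
[1.2.1] NOT false = true
[1.2] NOT true = false
[1.3.1.2] false → false (antecedent false ⇒ implication holds) = true
[1.3.1] true AND true = true
[1.3] NOT true = false
[1] false OR false OR false = false
[2.1.1.1.1] true OR false OR true = true
[2.1.1.1] NOT true = false
[2.1.1] NOT false = true
[2.1.2.1.1.1] true AND false = false
[2.1.2.1.1] NOT false = true
[2.1.2.1] NOT true = false
[2.1.2.2] true AND true = true
[2.1.2] false AND true = false
[2.1] exactly-one(true, false) = true
[2] NOT true = false
[root] false → false (antecedent false ⇒ implication holds) = true
Overall: true → allowed

Allowed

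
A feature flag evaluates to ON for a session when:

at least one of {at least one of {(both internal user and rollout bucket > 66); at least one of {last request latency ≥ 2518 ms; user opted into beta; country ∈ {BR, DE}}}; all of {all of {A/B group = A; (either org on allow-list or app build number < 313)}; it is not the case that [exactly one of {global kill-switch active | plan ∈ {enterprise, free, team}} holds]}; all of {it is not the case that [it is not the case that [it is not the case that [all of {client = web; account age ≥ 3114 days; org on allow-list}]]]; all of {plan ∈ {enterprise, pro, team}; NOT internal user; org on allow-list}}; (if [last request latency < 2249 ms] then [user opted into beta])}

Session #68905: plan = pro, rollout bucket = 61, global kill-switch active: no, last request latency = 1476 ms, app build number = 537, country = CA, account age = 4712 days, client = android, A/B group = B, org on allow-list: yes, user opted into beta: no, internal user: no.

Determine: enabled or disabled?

Enabled

Atomic conditions:
  internal user: no → false
  rollout bucket > 66: 61 > 66 is false
  last request latency ≥ 2518 ms: 1476 ≥ 2518 is false
  user opted into beta: no → false
  country ∈ {BR, DE}: CA is not in the set → false
  A/B group = A: B == A is false
  org on allow-list: yes → true
  app build number < 313: 537 < 313 is false
  global kill-switch active: no → false
  plan ∈ {enterprise, free, team}: pro is not in the set → false
  client = web: android == web is false
  account age ≥ 3114 days: 4712 ≥ 3114 is true
  plan ∈ {enterprise, pro, team}: pro is in the set → true
  NOT internal user: no → true
  last request latency < 2249 ms: 1476 < 2249 is true
Combine:
[1.1] false AND false = false
[1.2] false OR false OR false = false
[1] false OR false = false
[2.1.2] true OR false = true
[2.1] false AND true = false
[2.2.1] exactly-one(false, false) = false
[2.2] NOT false = true
[2] false AND true = false
[3.1.1.1.1] false AND true AND true = false
[3.1.1.1] NOT false = true
[3.1.1] NOT true = false
[3.1] NOT false = true
[3.2] true AND true AND true = true
[3] true AND true = true
[4] true → false = false
[root] false OR false OR true OR false = true
Overall: true → enabled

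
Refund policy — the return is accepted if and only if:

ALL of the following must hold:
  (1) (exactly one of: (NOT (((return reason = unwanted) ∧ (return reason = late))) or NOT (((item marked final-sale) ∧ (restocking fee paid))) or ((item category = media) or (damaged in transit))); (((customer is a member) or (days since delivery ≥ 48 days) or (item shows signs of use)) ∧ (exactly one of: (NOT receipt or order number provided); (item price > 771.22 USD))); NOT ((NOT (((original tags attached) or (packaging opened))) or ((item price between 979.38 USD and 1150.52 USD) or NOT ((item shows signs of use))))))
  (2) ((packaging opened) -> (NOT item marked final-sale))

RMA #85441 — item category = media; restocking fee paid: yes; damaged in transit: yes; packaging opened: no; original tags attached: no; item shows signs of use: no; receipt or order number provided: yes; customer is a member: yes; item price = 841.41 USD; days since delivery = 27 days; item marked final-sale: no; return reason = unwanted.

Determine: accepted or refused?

Refused

Atomic conditions:
  return reason = unwanted: unwanted == unwanted is true
  return reason = late: unwanted == late is false
  item marked final-sale: no → false
  restocking fee paid: yes → true
  item category = media: media == media is true
  damaged in transit: yes → true
  customer is a member: yes → true
  days since delivery ≥ 48 days: 27 ≥ 48 is false
  item shows signs of use: no → false
  NOT receipt or order number provided: yes → false
  item price > 771.22 USD: 841.41 > 771.22 is true
  original tags attached: no → false
  packaging opened: no → false
  item price between 979.38 USD and 1150.52 USD: 841.41 in [979.38, 1150.52] is false
  NOT item marked final-sale: no → true
Combine:
[1.1.1.1] true AND false = false
[1.1.1] NOT false = true
[1.1.2.1] false AND true = false
[1.1.2] NOT false = true
[1.1.3] true OR true = true
[1.1] true OR true OR true = true
[1.2.1] true OR false OR false = true
[1.2.2] exactly-one(false, true) = true
[1.2] true AND true = true
[1.3.1.1.1] false OR false = false
[1.3.1.1] NOT false = true
[1.3.1.2.2] NOT false = true
[1.3.1.2] false OR true = true
[1.3.1] true OR true = true
[1.3] NOT true = false
[1] exactly-one(true, true, false) = false
[2] false → true (antecedent false ⇒ implication holds) = true
[root] false AND true = false
Overall: false → refused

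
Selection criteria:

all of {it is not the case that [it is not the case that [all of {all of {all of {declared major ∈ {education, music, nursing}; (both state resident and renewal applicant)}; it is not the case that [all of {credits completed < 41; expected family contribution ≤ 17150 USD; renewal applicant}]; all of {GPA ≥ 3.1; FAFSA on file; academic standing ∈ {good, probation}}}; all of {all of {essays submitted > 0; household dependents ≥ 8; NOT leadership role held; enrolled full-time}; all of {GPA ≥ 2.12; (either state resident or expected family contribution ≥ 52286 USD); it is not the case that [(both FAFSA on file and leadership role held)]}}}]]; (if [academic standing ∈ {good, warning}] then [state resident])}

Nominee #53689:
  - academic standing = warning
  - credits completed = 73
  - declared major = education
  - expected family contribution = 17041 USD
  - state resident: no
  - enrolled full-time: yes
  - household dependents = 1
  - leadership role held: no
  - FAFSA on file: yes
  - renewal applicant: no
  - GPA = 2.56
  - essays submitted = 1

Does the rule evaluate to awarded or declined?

Declined

Atomic conditions:
  declared major ∈ {education, music, nursing}: education is in the set → true
  state resident: no → false
  renewal applicant: no → false
  credits completed < 41: 73 < 41 is false
  expected family contribution ≤ 17150 USD: 17041 ≤ 17150 is true
  GPA ≥ 3.1: 2.56 ≥ 3.1 is false
  FAFSA on file: yes → true
  academic standing ∈ {good, probation}: warning is not in the set → false
  essays submitted > 0: 1 > 0 is true
  household dependents ≥ 8: 1 ≥ 8 is false
  NOT leadership role held: no → true
  enrolled full-time: yes → true
  GPA ≥ 2.12: 2.56 ≥ 2.12 is true
  expected family contribution ≥ 52286 USD: 17041 ≥ 52286 is false
  leadership role held: no → false
  academic standing ∈ {good, warning}: warning is in the set → true
Combine:
[1.1.1.1.1.2] false AND false = false
[1.1.1.1.1] true AND false = false
[1.1.1.1.2.1] false AND true AND false = false
[1.1.1.1.2] NOT false = true
[1.1.1.1.3] false AND true AND false = false
[1.1.1.1] false AND true AND false = false
[1.1.1.2.1] true AND false AND true AND true = false
[1.1.1.2.2.2] false OR false = false
[1.1.1.2.2.3.1] true AND false = false
[1.1.1.2.2.3] NOT false = true
[1.1.1.2.2] true AND false AND true = false
[1.1.1.2] false AND false = false
[1.1.1] false AND false = false
[1.1] NOT false = true
[1] NOT true = false
[2] true → false = false
[root] false AND false = false
Overall: false → declined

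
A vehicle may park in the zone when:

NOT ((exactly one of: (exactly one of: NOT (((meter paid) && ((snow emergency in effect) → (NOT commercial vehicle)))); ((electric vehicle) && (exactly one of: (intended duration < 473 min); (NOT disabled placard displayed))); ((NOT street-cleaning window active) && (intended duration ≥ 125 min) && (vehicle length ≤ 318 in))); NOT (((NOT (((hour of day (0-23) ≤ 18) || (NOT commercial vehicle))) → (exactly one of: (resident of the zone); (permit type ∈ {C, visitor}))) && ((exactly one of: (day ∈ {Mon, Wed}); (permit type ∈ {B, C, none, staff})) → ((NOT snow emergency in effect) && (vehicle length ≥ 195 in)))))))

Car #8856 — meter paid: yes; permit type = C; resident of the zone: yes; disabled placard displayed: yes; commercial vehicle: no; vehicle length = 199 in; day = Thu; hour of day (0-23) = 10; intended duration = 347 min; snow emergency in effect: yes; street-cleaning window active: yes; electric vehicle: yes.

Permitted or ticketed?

Atomic conditions:
  meter paid: yes → true
  snow emergency in effect: yes → true
  NOT commercial vehicle: no → true
  electric vehicle: yes → true
  intended duration < 473 min: 347 < 473 is true
  NOT disabled placard displayed: yes → false
  NOT street-cleaning window active: yes → false
  intended duration ≥ 125 min: 347 ≥ 125 is true
  vehicle length ≤ 318 in: 199 ≤ 318 is true
  hour of day (0-23) ≤ 18: 10 ≤ 18 is true
  resident of the zone: yes → true
  permit type ∈ {C, visitor}: C is in the set → true
  day ∈ {Mon, Wed}: Thu is not in the set → false
  permit type ∈ {B, C, none, staff}: C is in the set → true
  NOT snow emergency in effect: yes → false
  vehicle length ≥ 195 in: 199 ≥ 195 is true
Combine:
[1.1.1.1.2] true → true = true
[1.1.1.1] true AND true = true
[1.1.1] NOT true = false
[1.1.2.2] exactly-one(true, false) = true
[1.1.2] true AND true = true
[1.1.3] false AND true AND true = false
[1.1] exactly-one(false, true, false) = true
[1.2.1.1.1.1] true OR true = true
[1.2.1.1.1] NOT true = false
[1.2.1.1.2] exactly-one(true, true) = false
[1.2.1.1] false → false (antecedent false ⇒ implication holds) = true
[1.2.1.2.1] exactly-one(false, true) = true
[1.2.1.2.2] false AND true = false
[1.2.1.2] true → false = false
[1.2.1] true AND false = false
[1.2] NOT false = true
[1] exactly-one(true, true) = false
[root] NOT false = true
Overall: true → permitted

Permitted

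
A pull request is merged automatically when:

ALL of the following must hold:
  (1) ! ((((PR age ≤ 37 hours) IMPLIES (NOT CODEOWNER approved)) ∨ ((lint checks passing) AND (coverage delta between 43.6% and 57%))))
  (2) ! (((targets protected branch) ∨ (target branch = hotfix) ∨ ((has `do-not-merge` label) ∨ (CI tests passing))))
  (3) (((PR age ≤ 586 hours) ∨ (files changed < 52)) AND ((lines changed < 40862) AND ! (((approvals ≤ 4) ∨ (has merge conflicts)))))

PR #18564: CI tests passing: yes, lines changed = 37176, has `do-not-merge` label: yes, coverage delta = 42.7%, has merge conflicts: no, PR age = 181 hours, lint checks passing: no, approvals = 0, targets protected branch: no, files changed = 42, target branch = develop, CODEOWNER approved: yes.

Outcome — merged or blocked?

Atomic conditions:
  PR age ≤ 37 hours: 181 ≤ 37 is false
  NOT CODEOWNER approved: yes → false
  lint checks passing: no → false
  coverage delta between 43.6% and 57%: 42.7 in [43.6, 57] is false
  targets protected branch: no → false
  target branch = hotfix: develop == hotfix is false
  has `do-not-merge` label: yes → true
  CI tests passing: yes → true
  PR age ≤ 586 hours: 181 ≤ 586 is true
  files changed < 52: 42 < 52 is true
  lines changed < 40862: 37176 < 40862 is true
  approvals ≤ 4: 0 ≤ 4 is true
  has merge conflicts: no → false
Combine:
[1.1.1] false → false (antecedent false ⇒ implication holds) = true
[1.1.2] false AND false = false
[1.1] true OR false = true
[1] NOT true = false
[2.1.3] true OR true = true
[2.1] false OR false OR true = true
[2] NOT true = false
[3.1] true OR true = true
[3.2.2.1] true OR false = true
[3.2.2] NOT true = false
[3.2] true AND false = false
[3] true AND false = false
[root] false AND false AND false = false
Overall: false → blocked

Blocked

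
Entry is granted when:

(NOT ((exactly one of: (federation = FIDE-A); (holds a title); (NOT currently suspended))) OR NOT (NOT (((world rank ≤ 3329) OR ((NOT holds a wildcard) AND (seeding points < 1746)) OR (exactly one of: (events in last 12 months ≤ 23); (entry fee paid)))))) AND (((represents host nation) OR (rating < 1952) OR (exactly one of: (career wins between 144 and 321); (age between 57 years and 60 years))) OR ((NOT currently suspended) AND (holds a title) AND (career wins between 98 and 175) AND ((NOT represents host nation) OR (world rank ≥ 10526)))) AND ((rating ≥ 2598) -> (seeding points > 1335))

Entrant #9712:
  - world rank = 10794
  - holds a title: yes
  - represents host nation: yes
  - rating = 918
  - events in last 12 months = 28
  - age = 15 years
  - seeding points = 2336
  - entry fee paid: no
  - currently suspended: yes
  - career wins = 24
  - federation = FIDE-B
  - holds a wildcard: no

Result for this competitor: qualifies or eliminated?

Eliminated

Atomic conditions:
  federation = FIDE-A: FIDE-B == FIDE-A is false
  holds a title: yes → true
  NOT currently suspended: yes → false
  world rank ≤ 3329: 10794 ≤ 3329 is false
  NOT holds a wildcard: no → true
  seeding points < 1746: 2336 < 1746 is false
  events in last 12 months ≤ 23: 28 ≤ 23 is false
  entry fee paid: no → false
  represents host nation: yes → true
  rating < 1952: 918 < 1952 is true
  career wins between 144 and 321: 24 in [144, 321] is false
  age between 57 years and 60 years: 15 in [57, 60] is false
  career wins between 98 and 175: 24 in [98, 175] is false
  NOT represents host nation: yes → false
  world rank ≥ 10526: 10794 ≥ 10526 is true
  rating ≥ 2598: 918 ≥ 2598 is false
  seeding points > 1335: 2336 > 1335 is true
Combine:
[1.1.1] exactly-one(false, true, false) = true
[1.1] NOT true = false
[1.2.1.1.2] true AND false = false
[1.2.1.1.3] exactly-one(false, false) = false
[1.2.1.1] false OR false OR false = false
[1.2.1] NOT false = true
[1.2] NOT true = false
[1] false OR false = false
[2.1.3] exactly-one(false, false) = false
[2.1] true OR true OR false = true
[2.2.4] false OR true = true
[2.2] false AND true AND false AND true = false
[2] true OR false = true
[3] false → true (antecedent false ⇒ implication holds) = true
[root] false AND true AND true = false
Overall: false → eliminated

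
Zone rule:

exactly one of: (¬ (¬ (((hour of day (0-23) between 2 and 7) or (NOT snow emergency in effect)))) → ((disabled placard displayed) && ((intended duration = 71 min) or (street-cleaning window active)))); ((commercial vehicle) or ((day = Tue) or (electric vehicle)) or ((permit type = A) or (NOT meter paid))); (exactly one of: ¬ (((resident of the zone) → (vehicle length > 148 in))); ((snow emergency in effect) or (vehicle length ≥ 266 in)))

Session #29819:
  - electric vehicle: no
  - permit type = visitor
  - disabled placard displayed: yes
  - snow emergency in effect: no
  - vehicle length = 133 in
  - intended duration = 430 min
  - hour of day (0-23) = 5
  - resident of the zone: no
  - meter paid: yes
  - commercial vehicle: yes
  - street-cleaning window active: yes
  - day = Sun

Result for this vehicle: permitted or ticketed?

Atomic conditions:
  hour of day (0-23) between 2 and 7: 5 in [2, 7] is true
  NOT snow emergency in effect: no → true
  disabled placard displayed: yes → true
  intended duration = 71 min: 430 == 71 is false
  street-cleaning window active: yes → true
  commercial vehicle: yes → true
  day = Tue: Sun == Tue is false
  electric vehicle: no → false
  permit type = A: visitor == A is false
  NOT meter paid: yes → false
  resident of the zone: no → false
  vehicle length > 148 in: 133 > 148 is false
  snow emergency in effect: no → false
  vehicle length ≥ 266 in: 133 ≥ 266 is false
Combine:
[1.1.1.1] true OR true = true
[1.1.1] NOT true = false
[1.1] NOT false = true
[1.2.2] false OR true = true
[1.2] true AND true = true
[1] true → true = true
[2.2] false OR false = false
[2.3] false OR false = false
[2] true OR false OR false = true
[3.1.1] false → false (antecedent false ⇒ implication holds) = true
[3.1] NOT true = false
[3.2] false OR false = false
[3] exactly-one(false, false) = false
[root] exactly-one(true, true, false) = false
Overall: false → ticketed

Ticketed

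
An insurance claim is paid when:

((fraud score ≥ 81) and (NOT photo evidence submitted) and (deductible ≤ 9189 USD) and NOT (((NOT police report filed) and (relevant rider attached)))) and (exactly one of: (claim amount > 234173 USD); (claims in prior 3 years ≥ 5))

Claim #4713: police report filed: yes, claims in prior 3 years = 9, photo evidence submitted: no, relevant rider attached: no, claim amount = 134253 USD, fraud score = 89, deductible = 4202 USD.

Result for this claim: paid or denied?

Atomic conditions:
  fraud score ≥ 81: 89 ≥ 81 is true
  NOT photo evidence submitted: no → true
  deductible ≤ 9189 USD: 4202 ≤ 9189 is true
  NOT police report filed: yes → false
  relevant rider attached: no → false
  claim amount > 234173 USD: 134253 > 234173 is false
  claims in prior 3 years ≥ 5: 9 ≥ 5 is true
Combine:
[1.4.1] false AND false = false
[1.4] NOT false = true
[1] true AND true AND true AND true = true
[2] exactly-one(false, true) = true
[root] true AND true = true
Overall: true → paid

Paid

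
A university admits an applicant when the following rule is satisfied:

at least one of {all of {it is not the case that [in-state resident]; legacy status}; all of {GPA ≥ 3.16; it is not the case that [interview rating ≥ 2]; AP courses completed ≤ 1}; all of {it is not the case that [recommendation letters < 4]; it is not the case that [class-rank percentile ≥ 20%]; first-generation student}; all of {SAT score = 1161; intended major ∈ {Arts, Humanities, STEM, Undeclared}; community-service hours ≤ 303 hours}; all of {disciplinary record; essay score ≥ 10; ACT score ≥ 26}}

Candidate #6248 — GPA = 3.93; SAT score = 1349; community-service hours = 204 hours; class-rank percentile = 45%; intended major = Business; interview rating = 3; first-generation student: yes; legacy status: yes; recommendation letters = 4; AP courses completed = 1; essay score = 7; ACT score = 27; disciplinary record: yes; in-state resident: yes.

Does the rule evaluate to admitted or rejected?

Atomic conditions:
  in-state resident: yes → true
  legacy status: yes → true
  GPA ≥ 3.16: 3.93 ≥ 3.16 is true
  interview rating ≥ 2: 3 ≥ 2 is true
  AP courses completed ≤ 1: 1 ≤ 1 is true
  recommendation letters < 4: 4 < 4 is false
  class-rank percentile ≥ 20%: 45 ≥ 20 is true
  first-generation student: yes → true
  SAT score = 1161: 1349 == 1161 is false
  intended major ∈ {Arts, Humanities, STEM, Undeclared}: Business is not in the set → false
  community-service hours ≤ 303 hours: 204 ≤ 303 is true
  disciplinary record: yes → true
  essay score ≥ 10: 7 ≥ 10 is false
  ACT score ≥ 26: 27 ≥ 26 is true
Combine:
[1.1] NOT true = false
[1] false AND true = false
[2.2] NOT true = false
[2] true AND false AND true = false
[3.1] NOT false = true
[3.2] NOT true = false
[3] true AND false AND true = false
[4] false AND false AND true = false
[5] true AND false AND true = false
[root] false OR false OR false OR false OR false = false
Overall: false → rejected

Rejected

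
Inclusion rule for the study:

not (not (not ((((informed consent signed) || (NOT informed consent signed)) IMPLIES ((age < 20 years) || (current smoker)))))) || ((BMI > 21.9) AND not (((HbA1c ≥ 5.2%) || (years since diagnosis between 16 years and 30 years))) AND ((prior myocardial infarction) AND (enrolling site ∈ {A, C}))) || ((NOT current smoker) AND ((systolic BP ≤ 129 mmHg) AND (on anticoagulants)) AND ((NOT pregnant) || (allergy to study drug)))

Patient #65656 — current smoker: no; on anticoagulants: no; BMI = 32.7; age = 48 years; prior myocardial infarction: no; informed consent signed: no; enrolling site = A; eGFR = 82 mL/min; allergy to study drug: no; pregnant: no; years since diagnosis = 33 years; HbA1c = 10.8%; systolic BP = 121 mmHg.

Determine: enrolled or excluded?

Enrolled

Atomic conditions:
  informed consent signed: no → false
  NOT informed consent signed: no → true
  age < 20 years: 48 < 20 is false
  current smoker: no → false
  BMI > 21.9: 32.7 > 21.9 is true
  HbA1c ≥ 5.2%: 10.8 ≥ 5.2 is true
  years since diagnosis between 16 years and 30 years: 33 in [16, 30] is false
  prior myocardial infarction: no → false
  enrolling site ∈ {A, C}: A is in the set → true
  NOT current smoker: no → true
  systolic BP ≤ 129 mmHg: 121 ≤ 129 is true
  on anticoagulants: no → false
  NOT pregnant: no → true
  allergy to study drug: no → false
Combine:
[1.1.1.1.1] false OR true = true
[1.1.1.1.2] false OR false = false
[1.1.1.1] true → false = false
[1.1.1] NOT false = true
[1.1] NOT true = false
[1] NOT false = true
[2.2.1] true OR false = true
[2.2] NOT true = false
[2.3] false AND true = false
[2] true AND false AND false = false
[3.2] true AND false = false
[3.3] true OR false = true
[3] true AND false AND true = false
[root] true OR false OR false = true
Overall: true → enrolled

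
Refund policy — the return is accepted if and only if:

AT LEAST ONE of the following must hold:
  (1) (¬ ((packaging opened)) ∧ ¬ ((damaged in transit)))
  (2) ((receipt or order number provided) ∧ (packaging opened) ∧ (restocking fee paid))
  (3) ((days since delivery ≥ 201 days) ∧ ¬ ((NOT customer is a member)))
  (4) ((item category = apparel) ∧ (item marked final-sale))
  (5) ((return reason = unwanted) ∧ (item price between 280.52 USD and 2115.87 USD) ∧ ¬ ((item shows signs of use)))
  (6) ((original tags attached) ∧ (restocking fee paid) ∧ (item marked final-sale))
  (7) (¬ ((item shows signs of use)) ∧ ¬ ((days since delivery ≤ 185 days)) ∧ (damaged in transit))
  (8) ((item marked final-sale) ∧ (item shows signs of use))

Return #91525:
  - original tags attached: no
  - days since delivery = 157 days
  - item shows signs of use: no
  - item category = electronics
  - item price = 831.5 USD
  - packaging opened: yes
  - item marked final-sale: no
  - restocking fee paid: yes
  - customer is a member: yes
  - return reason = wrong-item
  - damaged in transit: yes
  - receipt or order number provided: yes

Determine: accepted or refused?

Atomic conditions:
  packaging opened: yes → true
  damaged in transit: yes → true
  receipt or order number provided: yes → true
  restocking fee paid: yes → true
  days since delivery ≥ 201 days: 157 ≥ 201 is false
  NOT customer is a member: yes → false
  item category = apparel: electronics == apparel is false
  item marked final-sale: no → false
  return reason = unwanted: wrong-item == unwanted is false
  item price between 280.52 USD and 2115.87 USD: 831.5 in [280.52, 2115.87] is true
  item shows signs of use: no → false
  original tags attached: no → false
  days since delivery ≤ 185 days: 157 ≤ 185 is true
Combine:
[1.1] NOT true = false
[1.2] NOT true = false
[1] false AND false = false
[2] true AND true AND true = true
[3.2] NOT false = true
[3] false AND true = false
[4] false AND false = false
[5.3] NOT false = true
[5] false AND true AND true = false
[6] false AND true AND false = false
[7.1] NOT false = true
[7.2] NOT true = false
[7] true AND false AND true = false
[8] false AND false = false
[root] false OR true OR false OR false OR false OR false OR false OR false = true
Overall: true → accepted

Accepted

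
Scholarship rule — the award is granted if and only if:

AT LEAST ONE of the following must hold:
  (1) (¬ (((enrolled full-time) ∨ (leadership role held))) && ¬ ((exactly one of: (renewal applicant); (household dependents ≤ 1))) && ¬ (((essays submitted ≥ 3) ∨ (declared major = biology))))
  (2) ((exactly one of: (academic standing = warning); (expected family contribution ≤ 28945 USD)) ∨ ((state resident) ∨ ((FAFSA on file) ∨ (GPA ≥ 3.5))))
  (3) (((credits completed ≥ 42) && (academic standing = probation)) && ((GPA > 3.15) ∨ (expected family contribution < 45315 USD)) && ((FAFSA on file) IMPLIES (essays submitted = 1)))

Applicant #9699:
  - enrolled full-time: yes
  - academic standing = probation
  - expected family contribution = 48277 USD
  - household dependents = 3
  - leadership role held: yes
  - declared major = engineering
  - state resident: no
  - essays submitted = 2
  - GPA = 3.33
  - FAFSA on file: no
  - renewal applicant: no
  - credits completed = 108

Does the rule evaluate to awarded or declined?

Atomic conditions:
  enrolled full-time: yes → true
  leadership role held: yes → true
  renewal applicant: no → false
  household dependents ≤ 1: 3 ≤ 1 is false
  essays submitted ≥ 3: 2 ≥ 3 is false
  declared major = biology: engineering == biology is false
  academic standing = warning: probation == warning is false
  expected family contribution ≤ 28945 USD: 48277 ≤ 28945 is false
  state resident: no → false
  FAFSA on file: no → false
  GPA ≥ 3.5: 3.33 ≥ 3.5 is false
  credits completed ≥ 42: 108 ≥ 42 is true
  academic standing = probation: probation == probation is true
  GPA > 3.15: 3.33 > 3.15 is true
  expected family contribution < 45315 USD: 48277 < 45315 is false
  essays submitted = 1: 2 == 1 is false
Combine:
[1.1.1] true OR true = true
[1.1] NOT true = false
[1.2.1] exactly-one(false, false) = false
[1.2] NOT false = true
[1.3.1] false OR false = false
[1.3] NOT false = true
[1] false AND true AND true = false
[2.1] exactly-one(false, false) = false
[2.2.2] false OR false = false
[2.2] false OR false = false
[2] false OR false = false
[3.1] true AND true = true
[3.2] true OR false = true
[3.3] false → false (antecedent false ⇒ implication holds) = true
[3] true AND true AND true = true
[root] false OR false OR true = true
Overall: true → awarded

Awarded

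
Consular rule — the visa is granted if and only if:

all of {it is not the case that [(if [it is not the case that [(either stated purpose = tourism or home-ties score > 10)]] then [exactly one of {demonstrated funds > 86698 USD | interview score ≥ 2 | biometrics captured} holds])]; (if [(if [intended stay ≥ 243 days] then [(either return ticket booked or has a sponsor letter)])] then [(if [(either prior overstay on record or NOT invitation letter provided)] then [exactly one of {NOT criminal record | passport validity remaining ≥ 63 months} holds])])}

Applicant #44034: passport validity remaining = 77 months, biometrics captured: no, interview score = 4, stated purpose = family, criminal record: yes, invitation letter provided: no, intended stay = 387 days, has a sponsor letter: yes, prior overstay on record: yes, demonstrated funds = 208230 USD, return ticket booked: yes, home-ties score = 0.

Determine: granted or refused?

Granted

Atomic conditions:
  stated purpose = tourism: family == tourism is false
  home-ties score > 10: 0 > 10 is false
  demonstrated funds > 86698 USD: 208230 > 86698 is true
  interview score ≥ 2: 4 ≥ 2 is true
  biometrics captured: no → false
  intended stay ≥ 243 days: 387 ≥ 243 is true
  return ticket booked: yes → true
  has a sponsor letter: yes → true
  prior overstay on record: yes → true
  NOT invitation letter provided: no → true
  NOT criminal record: yes → false
  passport validity remaining ≥ 63 months: 77 ≥ 63 is true
Combine:
[1.1.1.1] false OR false = false
[1.1.1] NOT false = true
[1.1.2] exactly-one(true, true, false) = false
[1.1] true → false = false
[1] NOT false = true
[2.1.2] true OR true = true
[2.1] true → true = true
[2.2.1] true OR true = true
[2.2.2] exactly-one(false, true) = true
[2.2] true → true = true
[2] true → true = true
[root] true AND true = true
Overall: true → granted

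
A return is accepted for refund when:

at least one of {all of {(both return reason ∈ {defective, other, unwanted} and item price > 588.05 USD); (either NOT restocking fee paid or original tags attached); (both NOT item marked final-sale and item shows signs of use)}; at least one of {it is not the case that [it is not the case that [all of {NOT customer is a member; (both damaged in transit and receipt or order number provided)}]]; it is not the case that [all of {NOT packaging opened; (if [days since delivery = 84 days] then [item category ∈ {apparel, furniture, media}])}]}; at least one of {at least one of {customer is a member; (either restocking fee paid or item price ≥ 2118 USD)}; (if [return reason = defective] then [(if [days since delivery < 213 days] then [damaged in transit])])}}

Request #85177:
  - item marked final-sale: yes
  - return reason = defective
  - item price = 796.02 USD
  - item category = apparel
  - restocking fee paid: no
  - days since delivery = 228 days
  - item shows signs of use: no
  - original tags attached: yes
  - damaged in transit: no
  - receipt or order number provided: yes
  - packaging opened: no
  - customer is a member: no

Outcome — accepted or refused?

Accepted

Atomic conditions:
  return reason ∈ {defective, other, unwanted}: defective is in the set → true
  item price > 588.05 USD: 796.02 > 588.05 is true
  NOT restocking fee paid: no → true
  original tags attached: yes → true
  NOT item marked final-sale: yes → false
  item shows signs of use: no → false
  NOT customer is a member: no → true
  damaged in transit: no → false
  receipt or order number provided: yes → true
  NOT packaging opened: no → true
  days since delivery = 84 days: 228 == 84 is false
  item category ∈ {apparel, furniture, media}: apparel is in the set → true
  customer is a member: no → false
  restocking fee paid: no → false
  item price ≥ 2118 USD: 796.02 ≥ 2118 is false
  return reason = defective: defective == defective is true
  days since delivery < 213 days: 228 < 213 is false
Combine:
[1.1] true AND true = true
[1.2] true OR true = true
[1.3] false AND false = false
[1] true AND true AND false = false
[2.1.1.1.2] false AND true = false
[2.1.1.1] true AND false = false
[2.1.1] NOT false = true
[2.1] NOT true = false
[2.2.1.2] false → true (antecedent false ⇒ implication holds) = true
[2.2.1] true AND true = true
[2.2] NOT true = false
[2] false OR false = false
[3.1.2] false OR false = false
[3.1] false OR false = false
[3.2.2] false → false (antecedent false ⇒ implication holds) = true
[3.2] true → true = true
[3] false OR true = true
[root] false OR false OR true = true
Overall: true → accepted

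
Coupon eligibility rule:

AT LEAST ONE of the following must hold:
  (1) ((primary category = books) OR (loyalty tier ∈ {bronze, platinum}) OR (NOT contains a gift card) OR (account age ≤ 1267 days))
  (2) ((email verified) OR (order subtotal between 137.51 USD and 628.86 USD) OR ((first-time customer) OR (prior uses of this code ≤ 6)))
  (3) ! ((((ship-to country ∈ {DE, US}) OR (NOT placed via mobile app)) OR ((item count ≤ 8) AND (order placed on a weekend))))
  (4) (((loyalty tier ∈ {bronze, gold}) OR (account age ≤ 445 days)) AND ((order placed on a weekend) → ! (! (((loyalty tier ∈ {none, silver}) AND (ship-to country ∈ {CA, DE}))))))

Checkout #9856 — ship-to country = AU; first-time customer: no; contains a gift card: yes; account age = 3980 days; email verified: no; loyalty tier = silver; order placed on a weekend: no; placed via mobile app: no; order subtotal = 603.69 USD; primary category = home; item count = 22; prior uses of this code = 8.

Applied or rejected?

Atomic conditions:
  primary category = books: home == books is false
  loyalty tier ∈ {bronze, platinum}: silver is not in the set → false
  NOT contains a gift card: yes → false
  account age ≤ 1267 days: 3980 ≤ 1267 is false
  email verified: no → false
  order subtotal between 137.51 USD and 628.86 USD: 603.69 in [137.51, 628.86] is true
  first-time customer: no → false
  prior uses of this code ≤ 6: 8 ≤ 6 is false
  ship-to country ∈ {DE, US}: AU is not in the set → false
  NOT placed via mobile app: no → true
  item count ≤ 8: 22 ≤ 8 is false
  order placed on a weekend: no → false
  loyalty tier ∈ {bronze, gold}: silver is not in the set → false
  account age ≤ 445 days: 3980 ≤ 445 is false
  loyalty tier ∈ {none, silver}: silver is in the set → true
  ship-to country ∈ {CA, DE}: AU is not in the set → false
Combine:
[1] false OR false OR false OR false = false
[2.3] false OR false = false
[2] false OR true OR false = true
[3.1.1] false OR true = true
[3.1.2] false AND false = false
[3.1] true OR false = true
[3] NOT true = false
[4.1] false OR false = false
[4.2.2.1.1] true AND false = false
[4.2.2.1] NOT false = true
[4.2.2] NOT true = false
[4.2] false → false (antecedent false ⇒ implication holds) = true
[4] false AND true = false
[root] false OR true OR false OR false = true
Overall: true → applied

Applied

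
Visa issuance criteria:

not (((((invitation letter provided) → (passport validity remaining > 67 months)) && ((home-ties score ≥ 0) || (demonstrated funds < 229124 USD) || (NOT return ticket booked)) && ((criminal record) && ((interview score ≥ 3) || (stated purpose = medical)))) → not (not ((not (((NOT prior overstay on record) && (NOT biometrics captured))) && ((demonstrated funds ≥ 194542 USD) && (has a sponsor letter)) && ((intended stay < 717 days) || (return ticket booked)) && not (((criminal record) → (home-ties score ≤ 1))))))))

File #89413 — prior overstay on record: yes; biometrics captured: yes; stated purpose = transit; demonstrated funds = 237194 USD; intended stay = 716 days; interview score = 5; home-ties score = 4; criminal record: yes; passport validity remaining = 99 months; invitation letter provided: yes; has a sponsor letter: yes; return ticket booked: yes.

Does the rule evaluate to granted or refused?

Atomic conditions:
  invitation letter provided: yes → true
  passport validity remaining > 67 months: 99 > 67 is true
  home-ties score ≥ 0: 4 ≥ 0 is true
  demonstrated funds < 229124 USD: 237194 < 229124 is false
  NOT return ticket booked: yes → false
  criminal record: yes → true
  interview score ≥ 3: 5 ≥ 3 is true
  stated purpose = medical: transit == medical is false
  NOT prior overstay on record: yes → false
  NOT biometrics captured: yes → false
  demonstrated funds ≥ 194542 USD: 237194 ≥ 194542 is true
  has a sponsor letter: yes → true
  intended stay < 717 days: 716 < 717 is true
  return ticket booked: yes → true
  home-ties score ≤ 1: 4 ≤ 1 is false
Combine:
[1.1.1] true → true = true
[1.1.2] true OR false OR false = true
[1.1.3.2] true OR false = true
[1.1.3] true AND true = true
[1.1] true AND true AND true = true
[1.2.1.1.1.1] false AND false = false
[1.2.1.1.1] NOT false = true
[1.2.1.1.2] true AND true = true
[1.2.1.1.3] true OR true = true
[1.2.1.1.4.1] true → false = false
[1.2.1.1.4] NOT false = true
[1.2.1.1] true AND true AND true AND true = true
[1.2.1] NOT true = false
[1.2] NOT false = true
[1] true → true = true
[root] NOT true = false
Overall: false → refused

Refused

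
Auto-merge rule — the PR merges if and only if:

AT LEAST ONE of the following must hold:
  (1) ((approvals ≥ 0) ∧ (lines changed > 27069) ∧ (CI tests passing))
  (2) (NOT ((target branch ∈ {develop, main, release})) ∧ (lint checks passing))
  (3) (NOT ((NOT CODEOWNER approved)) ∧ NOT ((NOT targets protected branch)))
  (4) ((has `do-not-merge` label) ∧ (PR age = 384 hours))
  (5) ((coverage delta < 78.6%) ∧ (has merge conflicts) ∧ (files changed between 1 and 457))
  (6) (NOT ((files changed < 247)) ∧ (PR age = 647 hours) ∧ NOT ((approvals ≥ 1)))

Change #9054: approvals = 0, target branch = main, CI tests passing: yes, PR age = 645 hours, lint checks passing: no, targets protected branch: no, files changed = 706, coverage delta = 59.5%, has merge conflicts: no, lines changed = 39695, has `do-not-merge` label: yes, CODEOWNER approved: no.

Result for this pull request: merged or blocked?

Atomic conditions:
  approvals ≥ 0: 0 ≥ 0 is true
  lines changed > 27069: 39695 > 27069 is true
  CI tests passing: yes → true
  target branch ∈ {develop, main, release}: main is in the set → true
  lint checks passing: no → false
  NOT CODEOWNER approved: no → true
  NOT targets protected branch: no → true
  has `do-not-merge` label: yes → true
  PR age = 384 hours: 645 == 384 is false
  coverage delta < 78.6%: 59.5 < 78.6 is true
  has merge conflicts: no → false
  files changed between 1 and 457: 706 in [1, 457] is false
  files changed < 247: 706 < 247 is false
  PR age = 647 hours: 645 == 647 is false
  approvals ≥ 1: 0 ≥ 1 is false
Combine:
[1] true AND true AND true = true
[2.1] NOT true = false
[2] false AND false = false
[3.1] NOT true = false
[3.2] NOT true = false
[3] false AND false = false
[4] true AND false = false
[5] true AND false AND false = false
[6.1] NOT false = true
[6.3] NOT false = true
[6] true AND false AND true = false
[root] true OR false OR false OR false OR false OR false = true
Overall: true → merged

Merged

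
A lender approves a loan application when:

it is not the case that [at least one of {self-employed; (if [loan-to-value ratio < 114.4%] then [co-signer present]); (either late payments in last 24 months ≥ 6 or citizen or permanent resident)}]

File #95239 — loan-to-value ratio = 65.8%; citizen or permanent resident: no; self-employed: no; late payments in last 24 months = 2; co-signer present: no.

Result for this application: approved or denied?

Approved

Atomic conditions:
  self-employed: no → false
  loan-to-value ratio < 114.4%: 65.8 < 114.4 is true
  co-signer present: no → false
  late payments in last 24 months ≥ 6: 2 ≥ 6 is false
  citizen or permanent resident: no → false
Combine:
[1.2] true → false = false
[1.3] false OR false = false
[1] false OR false OR false = false
[root] NOT false = true
Overall: true → approved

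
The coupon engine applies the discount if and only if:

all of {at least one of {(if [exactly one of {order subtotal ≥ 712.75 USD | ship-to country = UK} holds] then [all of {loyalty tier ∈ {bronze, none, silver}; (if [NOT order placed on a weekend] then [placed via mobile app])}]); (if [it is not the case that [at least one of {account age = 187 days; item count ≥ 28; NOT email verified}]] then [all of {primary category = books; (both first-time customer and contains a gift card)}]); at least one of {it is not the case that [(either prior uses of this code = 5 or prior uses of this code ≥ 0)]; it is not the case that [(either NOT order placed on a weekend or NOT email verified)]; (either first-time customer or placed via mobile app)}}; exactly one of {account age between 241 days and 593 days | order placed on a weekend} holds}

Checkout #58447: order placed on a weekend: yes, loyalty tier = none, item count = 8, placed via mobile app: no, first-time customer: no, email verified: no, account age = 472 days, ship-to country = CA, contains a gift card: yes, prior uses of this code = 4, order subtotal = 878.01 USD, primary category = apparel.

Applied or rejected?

Rejected

Atomic conditions:
  order subtotal ≥ 712.75 USD: 878.01 ≥ 712.75 is true
  ship-to country = UK: CA == UK is false
  loyalty tier ∈ {bronze, none, silver}: none is in the set → true
  NOT order placed on a weekend: yes → false
  placed via mobile app: no → false
  account age = 187 days: 472 == 187 is false
  item count ≥ 28: 8 ≥ 28 is false
  NOT email verified: no → true
  primary category = books: apparel == books is false
  first-time customer: no → false
  contains a gift card: yes → true
  prior uses of this code = 5: 4 == 5 is false
  prior uses of this code ≥ 0: 4 ≥ 0 is true
  account age between 241 days and 593 days: 472 in [241, 593] is true
  order placed on a weekend: yes → true
Combine:
[1.1.1] exactly-one(true, false) = true
[1.1.2.2] false → false (antecedent false ⇒ implication holds) = true
[1.1.2] true AND true = true
[1.1] true → true = true
[1.2.1.1] false OR false OR true = true
[1.2.1] NOT true = false
[1.2.2.2] false AND true = false
[1.2.2] false AND false = false
[1.2] false → false (antecedent false ⇒ implication holds) = true
[1.3.1.1] false OR true = true
[1.3.1] NOT true = false
[1.3.2.1] false OR true = true
[1.3.2] NOT true = false
[1.3.3] false OR false = false
[1.3] false OR false OR false = false
[1] true OR true OR false = true
[2] exactly-one(true, true) = false
[root] true AND false = false
Overall: false → rejected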